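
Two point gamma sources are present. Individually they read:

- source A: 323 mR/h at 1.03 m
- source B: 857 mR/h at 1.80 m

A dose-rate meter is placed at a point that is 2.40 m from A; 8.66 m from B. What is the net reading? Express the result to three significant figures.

Each source contributes Iᵢ·(dᵢ/rᵢ)²; contributions add.
A: 323 × (1.03/2.40)² = 59.49 mR/h
B: 857 × (1.80/8.66)² = 37.02 mR/h
Total = 59.49 + 37.02 = 96.51 mR/h.

96.5 mR/h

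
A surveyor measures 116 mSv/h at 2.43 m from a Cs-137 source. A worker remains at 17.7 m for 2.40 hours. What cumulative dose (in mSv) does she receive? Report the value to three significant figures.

Since intensity falls as 1/r², rate at 17.7 m:
(2.43/17.7)² = 0.01885, so 116 × 0.01885 = 2.187 mSv/h.
Dose = rate × time = 2.187 mSv/h × 2.400 h = 5.249 mSv.

5.25 mSv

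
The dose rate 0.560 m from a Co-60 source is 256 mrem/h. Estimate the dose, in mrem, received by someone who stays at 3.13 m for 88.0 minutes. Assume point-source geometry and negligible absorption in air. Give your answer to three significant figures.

12.0 mrem

By the inverse-square law, rate at 3.13 m:
256 × (0.560/3.13)² = 256 × 0.03201 = 8.195 mrem/h.
Dose = rate × time = 8.195 mrem/h × 1.467 h = 12.02 mrem.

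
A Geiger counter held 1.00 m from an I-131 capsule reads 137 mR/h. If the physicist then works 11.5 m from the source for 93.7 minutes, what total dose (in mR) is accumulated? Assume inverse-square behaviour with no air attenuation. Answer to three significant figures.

1.62 mR

Since intensity falls as 1/r², rate at 11.5 m:
137 × (1.00/11.5)² = 137 × 0.007561 = 1.036 mR/h.
Dose = rate × time = 1.036 mR/h × 1.562 h = 1.618 mR.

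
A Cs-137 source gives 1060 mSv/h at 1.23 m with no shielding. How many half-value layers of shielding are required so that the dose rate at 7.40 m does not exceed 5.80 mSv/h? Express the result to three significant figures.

At 7.40 m, distance alone gives 1060 × (1.23/7.40)² = 1060 × 0.02763 = 29.29 mSv/h.
Further attenuation needed: 29.29/5.80 = 5.050.
n = log₂(5.050) = 2.336 half-value layers.

2.34 half-value layers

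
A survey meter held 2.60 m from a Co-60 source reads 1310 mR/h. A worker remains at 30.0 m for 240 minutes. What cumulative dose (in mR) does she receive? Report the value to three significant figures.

39.4 mR

By the inverse-square law, rate at 30.0 m:
(2.60/30.0)² = 0.007511, so 1310 × 0.007511 = 9.839 mR/h.
Dose = rate × time = 9.839 mR/h × 4.000 h = 39.36 mR.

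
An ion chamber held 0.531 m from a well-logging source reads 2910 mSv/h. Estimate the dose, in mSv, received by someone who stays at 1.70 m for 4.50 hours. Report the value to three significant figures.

1280 mSv

Intensity scales as (d₁/d₂)², so rate at 1.70 m:
(0.531/1.70)² = 0.09756, so 2910 × 0.09756 = 283.9 mSv/h.
Dose = rate × time = 283.9 mSv/h × 4.500 h = 1278 mSv.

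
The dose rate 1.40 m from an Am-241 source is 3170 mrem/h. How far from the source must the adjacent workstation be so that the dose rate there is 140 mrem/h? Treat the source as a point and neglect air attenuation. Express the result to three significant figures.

6.66 m

Using I₁d₁² = I₂d₂², d₂ = d₁·√(I₁/I₂).
I₁/I₂ = 3170/140 = 22.64, so d₂ = 1.40 × √22.64 = 6.661 m.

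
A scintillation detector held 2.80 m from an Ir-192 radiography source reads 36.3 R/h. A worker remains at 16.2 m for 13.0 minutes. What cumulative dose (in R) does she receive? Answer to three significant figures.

0.235 R

Intensity scales as (d₁/d₂)², so rate at 16.2 m:
(2.80/16.2)² = 0.02987, so 36.3 × 0.02987 = 1.084 R/h.
Dose = rate × time = 1.084 R/h × 0.2167 h = 0.2349 R.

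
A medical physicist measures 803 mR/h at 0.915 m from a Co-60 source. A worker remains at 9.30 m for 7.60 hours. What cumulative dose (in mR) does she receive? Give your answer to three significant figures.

59.1 mR

Intensity scales as (d₁/d₂)², so rate at 9.30 m:
(0.915/9.30)² = 0.009680, so 803 × 0.009680 = 7.773 mR/h.
Dose = rate × time = 7.773 mR/h × 7.600 h = 59.07 mR.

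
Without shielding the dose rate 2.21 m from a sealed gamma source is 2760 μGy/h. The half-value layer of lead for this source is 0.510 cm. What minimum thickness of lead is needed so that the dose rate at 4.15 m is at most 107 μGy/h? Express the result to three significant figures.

At 4.15 m, distance alone gives 2760 × (2.21/4.15)² = 2760 × 0.2836 = 782.7 μGy/h.
Further attenuation needed: 782.7/107 = 7.315.
n = log₂(7.315) = 2.871 half-value layers.
Thickness = 2.871 × 0.510 cm = 1.464 cm.

1.46 cm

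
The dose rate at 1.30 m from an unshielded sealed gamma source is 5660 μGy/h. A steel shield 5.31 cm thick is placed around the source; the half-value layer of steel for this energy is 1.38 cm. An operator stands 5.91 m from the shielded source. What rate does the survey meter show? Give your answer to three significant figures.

Distance alone: 5660 × (1.30/5.91)² = 5660 × 0.04839 = 273.9 μGy/h.
Shield: 5.31/1.38 = 3.848 half-value layers → attenuation 2^(−3.848) = 0.06944.
Combined: 273.9 × 0.06944 = 19.02 μGy/h.

19.0 μGy/h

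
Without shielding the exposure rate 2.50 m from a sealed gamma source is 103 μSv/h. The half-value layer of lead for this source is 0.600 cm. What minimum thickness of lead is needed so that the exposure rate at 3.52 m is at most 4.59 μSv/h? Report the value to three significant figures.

At 3.52 m, distance alone gives (2.50/3.52)² = 0.5044, so 103 × 0.5044 = 51.95 μSv/h.
Further attenuation needed: 51.95/4.59 = 11.32.
n = log₂(11.32) = 3.501 half-value layers.
Thickness = 3.501 × 0.600 cm = 2.101 cm.

2.10 cm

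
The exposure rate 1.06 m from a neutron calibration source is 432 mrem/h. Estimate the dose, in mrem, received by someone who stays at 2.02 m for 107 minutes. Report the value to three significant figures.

212 mrem

Intensity scales as (d₁/d₂)², so rate at 2.02 m:
(1.06/2.02)² = 0.2754, so 432 × 0.2754 = 119.0 mrem/h.
Dose = rate × time = 119.0 mrem/h × 1.783 h = 212.2 mrem.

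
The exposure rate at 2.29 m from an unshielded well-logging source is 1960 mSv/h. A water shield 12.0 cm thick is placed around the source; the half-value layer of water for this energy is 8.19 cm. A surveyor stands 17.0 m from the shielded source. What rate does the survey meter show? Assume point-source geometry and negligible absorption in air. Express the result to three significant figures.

Distance alone: (2.29/17.0)² = 0.01815, so 1960 × 0.01815 = 35.57 mSv/h.
Shield: 12.0/8.19 = 1.465 half-value layers → attenuation 2^(−1.465) = 0.3622.
Combined: 35.57 × 0.3622 = 12.88 mSv/h.

12.9 mSv/h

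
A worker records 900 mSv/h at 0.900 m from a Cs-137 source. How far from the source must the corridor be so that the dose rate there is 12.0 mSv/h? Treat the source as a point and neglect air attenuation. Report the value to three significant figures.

7.79 m

Using I₁d₁² = I₂d₂², d₂ = d₁·√(I₁/I₂).
I₁/I₂ = 900/12.0 = 75.00, so d₂ = 0.900 × √75.00 = 7.794 m.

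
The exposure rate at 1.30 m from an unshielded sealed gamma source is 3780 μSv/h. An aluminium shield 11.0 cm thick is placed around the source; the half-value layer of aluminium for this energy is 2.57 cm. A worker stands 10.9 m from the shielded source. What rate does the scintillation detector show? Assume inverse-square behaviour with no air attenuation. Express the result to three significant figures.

Distance alone: (1.30/10.9)² = 0.01422, so 3780 × 0.01422 = 53.75 μSv/h.
Shield: 11.0/2.57 = 4.280 half-value layers → attenuation 2^(−4.280) = 0.05147.
Combined: 53.75 × 0.05147 = 2.767 μSv/h.

2.77 μSv/h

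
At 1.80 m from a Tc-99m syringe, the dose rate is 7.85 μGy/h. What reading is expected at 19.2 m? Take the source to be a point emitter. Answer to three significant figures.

Since intensity falls as 1/r², the rate at 19.2 m is
(1.80/19.2)² = 0.008789, so 7.85 × 0.008789 = 0.06899 μGy/h.

0.0690 μGy/h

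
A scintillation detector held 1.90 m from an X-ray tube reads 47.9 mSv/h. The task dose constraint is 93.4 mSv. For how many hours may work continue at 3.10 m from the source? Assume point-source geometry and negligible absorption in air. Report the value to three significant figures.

5.19 h

Intensity scales as (d₁/d₂)², so rate at 3.10 m:
47.9 × (1.90/3.10)² = 47.9 × 0.3757 = 18.00 mSv/h.
Stay time = 93.4 mSv ÷ 18.00 mSv/h = 5.189 h.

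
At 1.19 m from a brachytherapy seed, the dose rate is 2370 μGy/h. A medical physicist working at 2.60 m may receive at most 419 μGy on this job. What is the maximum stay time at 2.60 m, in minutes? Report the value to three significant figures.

50.6 min

By the inverse-square law, rate at 2.60 m:
(1.19/2.60)² = 0.2095, so 2370 × 0.2095 = 496.5 μGy/h.
Stay time = 419 μGy ÷ 496.5 μGy/h = 0.8439 h = 50.63 min.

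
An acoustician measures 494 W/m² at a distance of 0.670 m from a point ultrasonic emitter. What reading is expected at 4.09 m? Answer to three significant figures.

13.3 W/m²

Since intensity falls as 1/r², the rate at 4.09 m is
(0.670/4.09)² = 0.02684, so 494 × 0.02684 = 13.26 W/m².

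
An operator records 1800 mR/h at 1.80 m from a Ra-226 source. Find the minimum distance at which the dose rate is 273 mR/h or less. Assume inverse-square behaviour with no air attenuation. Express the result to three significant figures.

Using I₁d₁² = I₂d₂², d₂ = d₁·√(I₁/I₂).
I₁/I₂ = 1800/273 = 6.593, so d₂ = 1.80 × √6.593 = 4.622 m.

4.62 m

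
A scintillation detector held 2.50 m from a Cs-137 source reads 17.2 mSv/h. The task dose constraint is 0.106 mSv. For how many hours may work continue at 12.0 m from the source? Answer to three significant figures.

Intensity scales as (d₁/d₂)², so rate at 12.0 m:
17.2 × (2.50/12.0)² = 17.2 × 0.04340 = 0.7465 mSv/h.
Stay time = 0.106 mSv ÷ 0.7465 mSv/h = 0.1420 h.

0.142 h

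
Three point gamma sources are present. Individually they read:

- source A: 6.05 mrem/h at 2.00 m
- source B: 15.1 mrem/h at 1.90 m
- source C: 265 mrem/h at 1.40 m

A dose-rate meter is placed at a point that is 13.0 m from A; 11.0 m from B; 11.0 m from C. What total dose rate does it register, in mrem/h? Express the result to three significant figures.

By superposition, sum each source's inverse-square contribution:
A: 6.05 × (2.00/13.0)² = 0.1432 mrem/h
B: 15.1 × (1.90/11.0)² = 0.4505 mrem/h
C: 265 × (1.40/11.0)² = 4.293 mrem/h
Total = 0.1432 + 0.4505 + 4.293 = 4.887 mrem/h.

4.89 mrem/h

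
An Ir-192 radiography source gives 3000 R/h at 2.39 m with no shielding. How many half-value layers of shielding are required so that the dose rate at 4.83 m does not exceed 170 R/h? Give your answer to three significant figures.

At 4.83 m, distance alone gives 3000 × (2.39/4.83)² = 3000 × 0.2449 = 734.7 R/h.
Further attenuation needed: 734.7/170 = 4.322.
n = log₂(4.322) = 2.112 half-value layers.

2.11 half-value layers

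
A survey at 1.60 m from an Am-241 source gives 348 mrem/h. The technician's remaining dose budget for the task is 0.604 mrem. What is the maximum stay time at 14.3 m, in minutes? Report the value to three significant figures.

Intensity scales as (d₁/d₂)², so rate at 14.3 m:
348 × (1.60/14.3)² = 348 × 0.01252 = 4.357 mrem/h.
Stay time = 0.604 mrem ÷ 4.357 mrem/h = 0.1386 h = 8.316 min.

8.32 min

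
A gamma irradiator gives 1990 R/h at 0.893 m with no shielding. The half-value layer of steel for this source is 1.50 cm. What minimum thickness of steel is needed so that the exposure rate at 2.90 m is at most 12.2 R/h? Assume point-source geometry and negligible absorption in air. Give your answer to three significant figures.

At 2.90 m, distance alone gives (0.893/2.90)² = 0.09482, so 1990 × 0.09482 = 188.7 R/h.
Further attenuation needed: 188.7/12.2 = 15.47.
n = log₂(15.47) = 3.951 half-value layers.
Thickness = 3.951 × 1.50 cm = 5.926 cm.

5.93 cm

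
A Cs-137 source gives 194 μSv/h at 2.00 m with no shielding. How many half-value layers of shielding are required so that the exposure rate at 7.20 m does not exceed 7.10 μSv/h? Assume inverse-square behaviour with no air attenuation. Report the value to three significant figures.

At 7.20 m, distance alone gives 194 × (2.00/7.20)² = 194 × 0.07716 = 14.97 μSv/h.
Further attenuation needed: 14.97/7.10 = 2.108.
n = log₂(2.108) = 1.076 half-value layers.

1.08 half-value layers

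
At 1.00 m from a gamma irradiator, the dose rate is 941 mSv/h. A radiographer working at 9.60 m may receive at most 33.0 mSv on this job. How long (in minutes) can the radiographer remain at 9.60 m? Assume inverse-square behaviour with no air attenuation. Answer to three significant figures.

Intensity scales as (d₁/d₂)², so rate at 9.60 m:
(1.00/9.60)² = 0.01085, so 941 × 0.01085 = 10.21 mSv/h.
Stay time = 33.0 mSv ÷ 10.21 mSv/h = 3.232 h = 193.9 min.

194 min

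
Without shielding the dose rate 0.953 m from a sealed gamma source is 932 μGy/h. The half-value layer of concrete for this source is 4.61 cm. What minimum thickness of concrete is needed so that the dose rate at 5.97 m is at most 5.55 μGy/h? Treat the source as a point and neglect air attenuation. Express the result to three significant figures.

9.67 cm

At 5.97 m, distance alone gives (0.953/5.97)² = 0.02548, so 932 × 0.02548 = 23.75 μGy/h.
Further attenuation needed: 23.75/5.55 = 4.279.
n = log₂(4.279) = 2.097 half-value layers.
Thickness = 2.097 × 4.61 cm = 9.667 cm.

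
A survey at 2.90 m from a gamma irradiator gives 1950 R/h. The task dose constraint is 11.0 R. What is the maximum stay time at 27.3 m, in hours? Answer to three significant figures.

Using I₁d₁² = I₂d₂², rate at 27.3 m:
(2.90/27.3)² = 0.01128, so 1950 × 0.01128 = 22.00 R/h.
Stay time = 11.0 R ÷ 22.00 R/h = 0.5000 h.

0.500 h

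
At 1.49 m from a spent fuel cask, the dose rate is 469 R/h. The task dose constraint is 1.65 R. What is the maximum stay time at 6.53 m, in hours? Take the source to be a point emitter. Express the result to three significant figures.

0.0676 h

Since intensity falls as 1/r², rate at 6.53 m:
469 × (1.49/6.53)² = 469 × 0.05207 = 24.42 R/h.
Stay time = 1.65 R ÷ 24.42 R/h = 0.06757 h.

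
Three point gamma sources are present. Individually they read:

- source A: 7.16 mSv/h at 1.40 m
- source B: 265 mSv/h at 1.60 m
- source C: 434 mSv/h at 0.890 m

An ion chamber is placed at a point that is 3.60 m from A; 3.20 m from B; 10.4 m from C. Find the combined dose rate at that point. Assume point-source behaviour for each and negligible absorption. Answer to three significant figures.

Each source contributes Iᵢ·(dᵢ/rᵢ)²; contributions add.
A: 7.16 × (1.40/3.60)² = 1.083 mSv/h
B: 265 × (1.60/3.20)² = 66.25 mSv/h
C: 434 × (0.890/10.4)² = 3.178 mSv/h
Total = 1.083 + 66.25 + 3.178 = 70.51 mSv/h.

70.5 mSv/h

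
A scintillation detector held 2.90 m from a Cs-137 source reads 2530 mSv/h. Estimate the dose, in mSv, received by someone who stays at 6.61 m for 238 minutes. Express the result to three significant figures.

1930 mSv

Intensity scales as (d₁/d₂)², so rate at 6.61 m:
(2.90/6.61)² = 0.1925, so 2530 × 0.1925 = 487.0 mSv/h.
Dose = rate × time = 487.0 mSv/h × 3.967 h = 1932 mSv.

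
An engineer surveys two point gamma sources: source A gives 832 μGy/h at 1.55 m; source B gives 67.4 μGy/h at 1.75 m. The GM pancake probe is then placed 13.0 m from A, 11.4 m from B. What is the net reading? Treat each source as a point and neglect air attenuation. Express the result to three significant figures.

Each source contributes Iᵢ·(dᵢ/rᵢ)²; contributions add.
A: 832 × (1.55/13.0)² = 11.83 μGy/h
B: 67.4 × (1.75/11.4)² = 1.588 μGy/h
Total = 11.83 + 1.588 = 13.42 μGy/h.

13.4 μGy/h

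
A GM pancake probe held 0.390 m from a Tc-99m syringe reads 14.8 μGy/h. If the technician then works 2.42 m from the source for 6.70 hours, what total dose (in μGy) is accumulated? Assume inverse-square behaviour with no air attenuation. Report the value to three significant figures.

Applying the 1/r² law, rate at 2.42 m:
14.8 × (0.390/2.42)² = 14.8 × 0.02597 = 0.3844 μGy/h.
Dose = rate × time = 0.3844 μGy/h × 6.700 h = 2.575 μGy.

2.58 μGy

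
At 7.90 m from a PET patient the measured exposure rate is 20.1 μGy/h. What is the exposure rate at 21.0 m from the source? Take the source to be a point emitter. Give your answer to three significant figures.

Using I₁d₁² = I₂d₂², scaling from 7.90 m to 21.0 m:
(7.90/21.0)² = 0.1415, so 20.1 × 0.1415 = 2.844 μGy/h.

2.84 μGy/h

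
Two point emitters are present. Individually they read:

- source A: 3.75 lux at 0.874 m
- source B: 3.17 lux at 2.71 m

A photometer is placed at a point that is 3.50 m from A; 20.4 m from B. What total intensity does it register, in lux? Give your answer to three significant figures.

By superposition, sum each source's inverse-square contribution:
A: 3.75 × (0.874/3.50)² = 0.2338 lux
B: 3.17 × (2.71/20.4)² = 0.05594 lux
Total = 0.2338 + 0.05594 = 0.2897 lux.

0.290 lux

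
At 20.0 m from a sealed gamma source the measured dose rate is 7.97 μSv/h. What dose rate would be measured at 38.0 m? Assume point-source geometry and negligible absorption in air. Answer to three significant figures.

Using I₁d₁² = I₂d₂², scaling from 20.0 m to 38.0 m:
(20.0/38.0)² = 0.2770, so 7.97 × 0.2770 = 2.208 μSv/h.

2.21 μSv/h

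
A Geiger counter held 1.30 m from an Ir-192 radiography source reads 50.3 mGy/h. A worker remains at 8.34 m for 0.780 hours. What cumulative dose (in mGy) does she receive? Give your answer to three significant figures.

0.953 mGy

Applying the 1/r² law, rate at 8.34 m:
(1.30/8.34)² = 0.02430, so 50.3 × 0.02430 = 1.222 mGy/h.
Dose = rate × time = 1.222 mGy/h × 0.7800 h = 0.9532 mGy.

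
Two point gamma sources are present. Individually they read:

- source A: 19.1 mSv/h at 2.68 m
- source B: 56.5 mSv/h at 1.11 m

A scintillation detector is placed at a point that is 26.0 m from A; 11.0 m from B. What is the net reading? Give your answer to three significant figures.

By superposition, sum each source's inverse-square contribution:
A: 19.1 × (2.68/26.0)² = 0.2029 mSv/h
B: 56.5 × (1.11/11.0)² = 0.5753 mSv/h
Total = 0.2029 + 0.5753 = 0.7782 mSv/h.

0.778 mSv/h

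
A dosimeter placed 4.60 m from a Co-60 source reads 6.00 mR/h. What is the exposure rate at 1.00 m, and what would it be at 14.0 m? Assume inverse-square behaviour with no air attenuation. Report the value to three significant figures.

Since intensity falls as 1/r²,
At 1.00 m: (4.60/1.00)² = 21.16, so 6.00 × 21.16 = 127.0 mR/h
At 14.0 m: (1.00/14.0)² = 0.005102, so 127.0 × 0.005102 = 0.6480 mR/h.

127 mR/h; 0.648 mR/h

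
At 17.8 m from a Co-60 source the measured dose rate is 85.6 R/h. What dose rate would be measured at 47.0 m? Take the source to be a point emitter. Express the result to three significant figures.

Intensity scales as (d₁/d₂)², so scaling from 17.8 m to 47.0 m:
85.6 × (17.8/47.0)² = 85.6 × 0.1434 = 12.28 R/h.

12.3 R/h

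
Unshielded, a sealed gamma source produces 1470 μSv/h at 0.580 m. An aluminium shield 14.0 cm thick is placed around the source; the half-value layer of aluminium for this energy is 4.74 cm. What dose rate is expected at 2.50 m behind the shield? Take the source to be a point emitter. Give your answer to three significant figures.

Distance alone: 1470 × (0.580/2.50)² = 1470 × 0.05382 = 79.12 μSv/h.
Shield: 14.0/4.74 = 2.954 half-value layers → attenuation 2^(−2.954) = 0.1290.
Combined: 79.12 × 0.1290 = 10.21 μSv/h.

10.2 μSv/h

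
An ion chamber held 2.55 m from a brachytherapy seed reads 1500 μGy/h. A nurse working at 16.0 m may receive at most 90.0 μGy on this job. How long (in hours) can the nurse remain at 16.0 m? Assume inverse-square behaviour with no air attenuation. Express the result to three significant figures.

2.36 h

Using I₁d₁² = I₂d₂², rate at 16.0 m:
(2.55/16.0)² = 0.02540, so 1500 × 0.02540 = 38.10 μGy/h.
Stay time = 90.0 μGy ÷ 38.10 μGy/h = 2.362 h.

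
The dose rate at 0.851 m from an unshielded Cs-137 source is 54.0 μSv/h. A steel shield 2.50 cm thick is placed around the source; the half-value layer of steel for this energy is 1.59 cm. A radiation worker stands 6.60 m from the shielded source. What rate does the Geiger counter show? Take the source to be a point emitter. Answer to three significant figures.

Distance alone: 54.0 × (0.851/6.60)² = 54.0 × 0.01663 = 0.8980 μSv/h.
Shield: 2.50/1.59 = 1.572 half-value layers → attenuation 2^(−1.572) = 0.3363.
Combined: 0.8980 × 0.3363 = 0.3020 μSv/h.

0.302 μSv/h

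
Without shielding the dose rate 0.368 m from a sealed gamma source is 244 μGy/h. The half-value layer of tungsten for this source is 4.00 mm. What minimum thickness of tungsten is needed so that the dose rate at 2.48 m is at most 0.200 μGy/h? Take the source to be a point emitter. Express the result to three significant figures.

At 2.48 m, distance alone gives 244 × (0.368/2.48)² = 244 × 0.02202 = 5.373 μGy/h.
Further attenuation needed: 5.373/0.200 = 26.86.
n = log₂(26.86) = 4.747 half-value layers.
Thickness = 4.747 × 4.00 mm = 18.99 mm.

19.0 mm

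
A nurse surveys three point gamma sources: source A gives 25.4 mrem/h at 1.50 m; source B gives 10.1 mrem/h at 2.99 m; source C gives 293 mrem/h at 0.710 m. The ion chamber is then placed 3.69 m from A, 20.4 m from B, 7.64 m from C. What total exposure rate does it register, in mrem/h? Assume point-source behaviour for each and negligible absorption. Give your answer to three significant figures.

Each source contributes Iᵢ·(dᵢ/rᵢ)²; contributions add.
A: 25.4 × (1.50/3.69)² = 4.197 mrem/h
B: 10.1 × (2.99/20.4)² = 0.2170 mrem/h
C: 293 × (0.710/7.64)² = 2.530 mrem/h
Total = 4.197 + 0.2170 + 2.530 = 6.944 mrem/h.

6.94 mrem/h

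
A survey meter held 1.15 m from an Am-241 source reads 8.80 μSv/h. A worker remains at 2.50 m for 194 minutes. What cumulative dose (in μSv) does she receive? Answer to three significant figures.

Applying the 1/r² law, rate at 2.50 m:
(1.15/2.50)² = 0.2116, so 8.80 × 0.2116 = 1.862 μSv/h.
Dose = rate × time = 1.862 μSv/h × 3.233 h = 6.020 μSv.

6.02 μSv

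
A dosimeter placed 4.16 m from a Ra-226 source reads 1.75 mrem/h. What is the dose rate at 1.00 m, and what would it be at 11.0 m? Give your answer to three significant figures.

Applying the 1/r² law,
At 1.00 m: 1.75 × (4.16/1.00)² = 1.75 × 17.31 = 30.29 mrem/h
At 11.0 m: 30.29 × (1.00/11.0)² = 30.29 × 0.008264 = 0.2503 mrem/h.

30.3 mrem/h; 0.250 mrem/h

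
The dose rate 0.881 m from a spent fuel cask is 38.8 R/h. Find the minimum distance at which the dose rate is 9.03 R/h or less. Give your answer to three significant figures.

1.83 m

Since intensity falls as 1/r², d₂ = d₁·√(I₁/I₂).
I₁/I₂ = 38.8/9.03 = 4.297, so d₂ = 0.881 × √4.297 = 1.826 m.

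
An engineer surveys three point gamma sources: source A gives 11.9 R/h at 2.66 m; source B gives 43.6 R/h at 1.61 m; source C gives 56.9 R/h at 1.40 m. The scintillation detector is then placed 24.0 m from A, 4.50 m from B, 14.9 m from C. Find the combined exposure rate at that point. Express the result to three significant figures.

Each source contributes Iᵢ·(dᵢ/rᵢ)²; contributions add.
A: 11.9 × (2.66/24.0)² = 0.1462 R/h
B: 43.6 × (1.61/4.50)² = 5.581 R/h
C: 56.9 × (1.40/14.9)² = 0.5023 R/h
Total = 0.1462 + 5.581 + 0.5023 = 6.230 R/h.

6.23 R/h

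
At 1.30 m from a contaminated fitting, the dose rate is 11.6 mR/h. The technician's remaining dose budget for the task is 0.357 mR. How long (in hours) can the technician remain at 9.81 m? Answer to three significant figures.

By the inverse-square law, rate at 9.81 m:
11.6 × (1.30/9.81)² = 11.6 × 0.01756 = 0.2037 mR/h.
Stay time = 0.357 mR ÷ 0.2037 mR/h = 1.753 h.

1.75 h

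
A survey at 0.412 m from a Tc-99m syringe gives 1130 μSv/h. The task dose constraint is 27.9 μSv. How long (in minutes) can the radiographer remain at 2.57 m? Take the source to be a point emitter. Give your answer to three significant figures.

Since intensity falls as 1/r², rate at 2.57 m:
1130 × (0.412/2.57)² = 1130 × 0.02570 = 29.04 μSv/h.
Stay time = 27.9 μSv ÷ 29.04 μSv/h = 0.9607 h = 57.64 min.

57.6 min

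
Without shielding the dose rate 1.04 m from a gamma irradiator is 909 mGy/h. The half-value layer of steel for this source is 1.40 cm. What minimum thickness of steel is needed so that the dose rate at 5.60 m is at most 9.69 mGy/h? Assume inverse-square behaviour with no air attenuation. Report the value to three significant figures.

2.37 cm

At 5.60 m, distance alone gives 909 × (1.04/5.60)² = 909 × 0.03449 = 31.35 mGy/h.
Further attenuation needed: 31.35/9.69 = 3.235.
n = log₂(3.235) = 1.694 half-value layers.
Thickness = 1.694 × 1.40 cm = 2.372 cm.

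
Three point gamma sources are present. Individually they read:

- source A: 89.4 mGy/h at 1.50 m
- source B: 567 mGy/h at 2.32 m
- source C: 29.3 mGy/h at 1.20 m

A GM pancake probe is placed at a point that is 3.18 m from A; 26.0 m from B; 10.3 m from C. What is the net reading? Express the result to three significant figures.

By superposition, sum each source's inverse-square contribution:
A: 89.4 × (1.50/3.18)² = 19.89 mGy/h
B: 567 × (2.32/26.0)² = 4.515 mGy/h
C: 29.3 × (1.20/10.3)² = 0.3977 mGy/h
Total = 19.89 + 4.515 + 0.3977 = 24.80 mGy/h.

24.8 mGy/h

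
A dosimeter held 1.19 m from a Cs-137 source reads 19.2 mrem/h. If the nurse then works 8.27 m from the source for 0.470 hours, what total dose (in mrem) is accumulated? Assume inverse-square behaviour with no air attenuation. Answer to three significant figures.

Using I₁d₁² = I₂d₂², rate at 8.27 m:
(1.19/8.27)² = 0.02071, so 19.2 × 0.02071 = 0.3976 mrem/h.
Dose = rate × time = 0.3976 mrem/h × 0.4700 h = 0.1869 mrem.

0.187 mrem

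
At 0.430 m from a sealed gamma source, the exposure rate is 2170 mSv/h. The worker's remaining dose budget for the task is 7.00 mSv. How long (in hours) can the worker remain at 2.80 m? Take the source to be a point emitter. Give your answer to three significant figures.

0.137 h

By the inverse-square law, rate at 2.80 m:
2170 × (0.430/2.80)² = 2170 × 0.02358 = 51.17 mSv/h.
Stay time = 7.00 mSv ÷ 51.17 mSv/h = 0.1368 h.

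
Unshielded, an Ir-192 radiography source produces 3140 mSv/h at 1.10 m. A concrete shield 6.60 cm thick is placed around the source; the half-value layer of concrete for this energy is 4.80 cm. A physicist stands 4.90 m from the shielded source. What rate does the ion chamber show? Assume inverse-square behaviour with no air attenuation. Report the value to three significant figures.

61.0 mSv/h

Distance alone: (1.10/4.90)² = 0.05040, so 3140 × 0.05040 = 158.3 mSv/h.
Shield: 6.60/4.80 = 1.375 half-value layers → attenuation 2^(−1.375) = 0.3856.
Combined: 158.3 × 0.3856 = 61.04 mSv/h.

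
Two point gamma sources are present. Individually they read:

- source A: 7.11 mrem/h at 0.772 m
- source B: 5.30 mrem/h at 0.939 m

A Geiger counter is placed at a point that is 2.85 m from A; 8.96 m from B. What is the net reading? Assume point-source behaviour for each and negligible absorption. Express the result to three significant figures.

0.580 mrem/h

Each source contributes Iᵢ·(dᵢ/rᵢ)²; contributions add.
A: 7.11 × (0.772/2.85)² = 0.5217 mrem/h
B: 5.30 × (0.939/8.96)² = 0.05821 mrem/h
Total = 0.5217 + 0.05821 = 0.5799 mrem/h.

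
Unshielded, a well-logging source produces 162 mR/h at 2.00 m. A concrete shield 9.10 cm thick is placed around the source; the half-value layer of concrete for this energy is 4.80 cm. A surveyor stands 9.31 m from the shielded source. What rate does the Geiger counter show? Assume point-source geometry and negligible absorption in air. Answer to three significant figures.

2.01 mR/h

Distance alone: 162 × (2.00/9.31)² = 162 × 0.04615 = 7.476 mR/h.
Shield: 9.10/4.80 = 1.896 half-value layers → attenuation 2^(−1.896) = 0.2687.
Combined: 7.476 × 0.2687 = 2.009 mR/h.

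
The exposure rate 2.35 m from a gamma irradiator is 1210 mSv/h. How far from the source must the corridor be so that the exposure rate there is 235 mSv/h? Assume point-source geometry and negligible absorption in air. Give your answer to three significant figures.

Using I₁d₁² = I₂d₂², d₂ = d₁·√(I₁/I₂).
I₁/I₂ = 1210/235 = 5.149, so d₂ = 2.35 × √5.149 = 5.332 m.

5.33 m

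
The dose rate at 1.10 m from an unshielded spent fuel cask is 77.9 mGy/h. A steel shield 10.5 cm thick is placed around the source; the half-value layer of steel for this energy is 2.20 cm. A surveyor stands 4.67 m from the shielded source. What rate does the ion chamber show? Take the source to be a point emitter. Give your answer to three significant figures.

Distance alone: (1.10/4.67)² = 0.05548, so 77.9 × 0.05548 = 4.322 mGy/h.
Shield: 10.5/2.20 = 4.773 half-value layers → attenuation 2^(−4.773) = 0.03657.
Combined: 4.322 × 0.03657 = 0.1581 mGy/h.

0.158 mGy/h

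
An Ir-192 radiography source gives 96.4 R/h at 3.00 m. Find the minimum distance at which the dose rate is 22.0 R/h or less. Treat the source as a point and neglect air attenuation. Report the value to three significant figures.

6.28 m

By the inverse-square law, d₂ = d₁·√(I₁/I₂).
I₁/I₂ = 96.4/22.0 = 4.382, so d₂ = 3.00 × √4.382 = 6.280 m.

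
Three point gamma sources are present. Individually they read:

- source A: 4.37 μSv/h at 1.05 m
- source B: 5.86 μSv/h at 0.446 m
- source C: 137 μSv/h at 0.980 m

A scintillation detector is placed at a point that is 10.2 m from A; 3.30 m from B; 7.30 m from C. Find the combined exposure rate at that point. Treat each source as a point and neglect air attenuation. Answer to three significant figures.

2.62 μSv/h

By superposition, sum each source's inverse-square contribution:
A: 4.37 × (1.05/10.2)² = 0.04631 μSv/h
B: 5.86 × (0.446/3.30)² = 0.1070 μSv/h
C: 137 × (0.980/7.30)² = 2.469 μSv/h
Total = 0.04631 + 0.1070 + 2.469 = 2.622 μSv/h.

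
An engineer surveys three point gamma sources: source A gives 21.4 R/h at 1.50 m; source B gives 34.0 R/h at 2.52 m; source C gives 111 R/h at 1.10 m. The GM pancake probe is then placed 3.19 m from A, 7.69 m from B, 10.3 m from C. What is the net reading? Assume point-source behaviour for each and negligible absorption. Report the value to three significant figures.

9.65 R/h

Each source contributes Iᵢ·(dᵢ/rᵢ)²; contributions add.
A: 21.4 × (1.50/3.19)² = 4.732 R/h
B: 34.0 × (2.52/7.69)² = 3.651 R/h
C: 111 × (1.10/10.3)² = 1.266 R/h
Total = 4.732 + 3.651 + 1.266 = 9.649 R/h.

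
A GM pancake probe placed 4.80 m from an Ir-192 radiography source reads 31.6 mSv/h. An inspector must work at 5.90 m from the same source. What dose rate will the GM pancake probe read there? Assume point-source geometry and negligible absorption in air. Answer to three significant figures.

20.9 mSv/h

Applying the 1/r² law, scaling from 4.80 m to 5.90 m:
(4.80/5.90)² = 0.6619, so 31.6 × 0.6619 = 20.92 mSv/h.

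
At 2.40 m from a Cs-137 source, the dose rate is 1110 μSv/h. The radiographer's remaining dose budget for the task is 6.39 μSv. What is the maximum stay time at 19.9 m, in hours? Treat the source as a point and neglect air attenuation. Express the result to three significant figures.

Since intensity falls as 1/r², rate at 19.9 m:
(2.40/19.9)² = 0.01455, so 1110 × 0.01455 = 16.15 μSv/h.
Stay time = 6.39 μSv ÷ 16.15 μSv/h = 0.3957 h.

0.396 h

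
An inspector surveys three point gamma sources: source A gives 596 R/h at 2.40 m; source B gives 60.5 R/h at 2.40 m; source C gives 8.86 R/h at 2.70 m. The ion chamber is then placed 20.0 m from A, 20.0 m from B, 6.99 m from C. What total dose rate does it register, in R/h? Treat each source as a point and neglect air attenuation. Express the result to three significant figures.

By superposition, sum each source's inverse-square contribution:
A: 596 × (2.40/20.0)² = 8.582 R/h
B: 60.5 × (2.40/20.0)² = 0.8712 R/h
C: 8.86 × (2.70/6.99)² = 1.322 R/h
Total = 8.582 + 0.8712 + 1.322 = 10.78 R/h.

10.8 R/h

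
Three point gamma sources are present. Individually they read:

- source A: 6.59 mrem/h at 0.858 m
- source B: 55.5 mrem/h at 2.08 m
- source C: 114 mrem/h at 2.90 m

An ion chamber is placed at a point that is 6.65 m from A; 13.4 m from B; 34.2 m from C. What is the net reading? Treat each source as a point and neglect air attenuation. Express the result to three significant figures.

Each source contributes Iᵢ·(dᵢ/rᵢ)²; contributions add.
A: 6.59 × (0.858/6.65)² = 0.1097 mrem/h
B: 55.5 × (2.08/13.4)² = 1.337 mrem/h
C: 114 × (2.90/34.2)² = 0.8197 mrem/h
Total = 0.1097 + 1.337 + 0.8197 = 2.266 mrem/h.

2.27 mrem/h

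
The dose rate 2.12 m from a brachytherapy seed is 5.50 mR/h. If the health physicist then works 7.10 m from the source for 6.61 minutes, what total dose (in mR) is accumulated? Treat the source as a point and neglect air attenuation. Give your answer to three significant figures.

Intensity scales as (d₁/d₂)², so rate at 7.10 m:
5.50 × (2.12/7.10)² = 5.50 × 0.08916 = 0.4904 mR/h.
Dose = rate × time = 0.4904 mR/h × 0.1102 h = 0.05404 mR.

0.0540 mR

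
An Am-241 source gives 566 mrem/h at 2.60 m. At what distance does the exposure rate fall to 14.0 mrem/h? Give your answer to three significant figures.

16.5 m

By the inverse-square law, d₂ = d₁·√(I₁/I₂).
I₁/I₂ = 566/14.0 = 40.43, so d₂ = 2.60 × √40.43 = 16.53 m.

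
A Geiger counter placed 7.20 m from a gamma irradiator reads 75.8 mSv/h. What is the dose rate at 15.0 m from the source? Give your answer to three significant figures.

Using I₁d₁² = I₂d₂², scaling from 7.20 m to 15.0 m:
75.8 × (7.20/15.0)² = 75.8 × 0.2304 = 17.46 mSv/h.

17.5 mSv/h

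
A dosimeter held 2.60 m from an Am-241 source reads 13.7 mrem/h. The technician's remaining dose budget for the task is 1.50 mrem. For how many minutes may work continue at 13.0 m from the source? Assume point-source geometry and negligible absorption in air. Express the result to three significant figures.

Applying the 1/r² law, rate at 13.0 m:
(2.60/13.0)² = 0.04000, so 13.7 × 0.04000 = 0.5480 mrem/h.
Stay time = 1.50 mrem ÷ 0.5480 mrem/h = 2.737 h = 164.2 min.

164 min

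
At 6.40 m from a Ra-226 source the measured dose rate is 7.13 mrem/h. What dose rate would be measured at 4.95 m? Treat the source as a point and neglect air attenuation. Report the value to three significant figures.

Using I₁d₁² = I₂d₂², scaling from 6.40 m to 4.95 m:
7.13 × (6.40/4.95)² = 7.13 × 1.672 = 11.92 mrem/h.

11.9 mrem/h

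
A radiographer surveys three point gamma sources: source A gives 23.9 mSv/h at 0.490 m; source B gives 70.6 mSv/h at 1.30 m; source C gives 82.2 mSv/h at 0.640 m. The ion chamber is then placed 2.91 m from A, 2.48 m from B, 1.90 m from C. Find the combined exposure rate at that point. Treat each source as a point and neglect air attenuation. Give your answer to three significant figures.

29.4 mSv/h

Each source contributes Iᵢ·(dᵢ/rᵢ)²; contributions add.
A: 23.9 × (0.490/2.91)² = 0.6776 mSv/h
B: 70.6 × (1.30/2.48)² = 19.40 mSv/h
C: 82.2 × (0.640/1.90)² = 9.327 mSv/h
Total = 0.6776 + 19.40 + 9.327 = 29.40 mSv/h.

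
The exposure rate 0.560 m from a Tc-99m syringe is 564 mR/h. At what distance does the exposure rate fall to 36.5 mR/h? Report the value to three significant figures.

2.20 m

Using I₁d₁² = I₂d₂², d₂ = d₁·√(I₁/I₂).
I₁/I₂ = 564/36.5 = 15.45, so d₂ = 0.560 × √15.45 = 2.201 m.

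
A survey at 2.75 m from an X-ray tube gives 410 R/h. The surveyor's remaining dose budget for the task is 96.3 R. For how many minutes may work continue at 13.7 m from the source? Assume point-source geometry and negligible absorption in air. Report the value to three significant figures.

Since intensity falls as 1/r², rate at 13.7 m:
410 × (2.75/13.7)² = 410 × 0.04029 = 16.52 R/h.
Stay time = 96.3 R ÷ 16.52 R/h = 5.829 h = 349.7 min.

350 min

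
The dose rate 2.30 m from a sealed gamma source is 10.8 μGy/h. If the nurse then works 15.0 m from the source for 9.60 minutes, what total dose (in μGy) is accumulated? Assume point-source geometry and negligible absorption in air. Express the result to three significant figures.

0.0406 μGy

By the inverse-square law, rate at 15.0 m:
(2.30/15.0)² = 0.02351, so 10.8 × 0.02351 = 0.2539 μGy/h.
Dose = rate × time = 0.2539 μGy/h × 0.1600 h = 0.04062 μGy.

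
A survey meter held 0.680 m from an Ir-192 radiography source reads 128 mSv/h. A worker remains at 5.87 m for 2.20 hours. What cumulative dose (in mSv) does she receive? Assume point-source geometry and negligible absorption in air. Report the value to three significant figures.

3.78 mSv

By the inverse-square law, rate at 5.87 m:
128 × (0.680/5.87)² = 128 × 0.01342 = 1.718 mSv/h.
Dose = rate × time = 1.718 mSv/h × 2.200 h = 3.780 mSv.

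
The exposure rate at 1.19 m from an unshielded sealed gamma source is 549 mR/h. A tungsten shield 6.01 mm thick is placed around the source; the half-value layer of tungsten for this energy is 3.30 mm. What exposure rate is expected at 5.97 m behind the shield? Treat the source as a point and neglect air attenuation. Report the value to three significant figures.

6.17 mR/h

Distance alone: (1.19/5.97)² = 0.03973, so 549 × 0.03973 = 21.81 mR/h.
Shield: 6.01/3.30 = 1.821 half-value layers → attenuation 2^(−1.821) = 0.2830.
Combined: 21.81 × 0.2830 = 6.172 mR/h.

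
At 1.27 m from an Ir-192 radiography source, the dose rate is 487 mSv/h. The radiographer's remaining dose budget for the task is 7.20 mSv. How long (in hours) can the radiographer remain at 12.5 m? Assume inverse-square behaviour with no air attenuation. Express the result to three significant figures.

1.43 h

Intensity scales as (d₁/d₂)², so rate at 12.5 m:
487 × (1.27/12.5)² = 487 × 0.01032 = 5.026 mSv/h.
Stay time = 7.20 mSv ÷ 5.026 mSv/h = 1.433 h.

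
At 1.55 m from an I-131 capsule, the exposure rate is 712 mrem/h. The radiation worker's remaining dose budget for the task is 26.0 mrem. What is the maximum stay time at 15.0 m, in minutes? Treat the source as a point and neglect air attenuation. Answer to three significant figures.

205 min

By the inverse-square law, rate at 15.0 m:
712 × (1.55/15.0)² = 712 × 0.01068 = 7.604 mrem/h.
Stay time = 26.0 mrem ÷ 7.604 mrem/h = 3.419 h = 205.1 min.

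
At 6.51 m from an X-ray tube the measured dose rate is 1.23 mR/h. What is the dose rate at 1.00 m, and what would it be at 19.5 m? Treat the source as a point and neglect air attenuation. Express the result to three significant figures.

Applying the 1/r² law,
At 1.00 m: 1.23 × (6.51/1.00)² = 1.23 × 42.38 = 52.13 mR/h
At 19.5 m: 52.13 × (1.00/19.5)² = 52.13 × 0.002630 = 0.1371 mR/h.

52.1 mR/h; 0.137 mR/h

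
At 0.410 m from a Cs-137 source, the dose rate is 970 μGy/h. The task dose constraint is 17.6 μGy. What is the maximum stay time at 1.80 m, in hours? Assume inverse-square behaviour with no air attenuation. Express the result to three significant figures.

0.350 h

Applying the 1/r² law, rate at 1.80 m:
(0.410/1.80)² = 0.05188, so 970 × 0.05188 = 50.32 μGy/h.
Stay time = 17.6 μGy ÷ 50.32 μGy/h = 0.3498 h.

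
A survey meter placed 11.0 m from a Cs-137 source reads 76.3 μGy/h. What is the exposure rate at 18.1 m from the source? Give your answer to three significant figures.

By the inverse-square law, scaling from 11.0 m to 18.1 m:
76.3 × (11.0/18.1)² = 76.3 × 0.3693 = 28.18 μGy/h.

28.2 μGy/h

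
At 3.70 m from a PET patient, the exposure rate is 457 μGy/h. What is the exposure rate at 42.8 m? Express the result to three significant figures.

3.42 μGy/h

Intensity scales as (d₁/d₂)², so the rate at 42.8 m is
(3.70/42.8)² = 0.007473, so 457 × 0.007473 = 3.415 μGy/h.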